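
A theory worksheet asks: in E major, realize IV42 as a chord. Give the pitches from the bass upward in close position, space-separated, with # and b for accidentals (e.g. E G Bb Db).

G# A C# E

In E major, the subdominant is A, and the diatonic chord built there is a major seventh chord.
Stacking thirds from A gives A-C#-E-G#.
The figured bass 42 indicates third inversion, placing the seventh (G#) in the bass: G#-A-C#-E.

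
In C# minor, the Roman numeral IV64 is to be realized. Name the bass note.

IV in C# minor has root F#; the chord is F#-A#-C#.
The figure 64 means second inversion — the fifth is in the bass.

C#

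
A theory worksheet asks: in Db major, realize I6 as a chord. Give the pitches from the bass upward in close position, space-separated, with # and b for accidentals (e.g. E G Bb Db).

F Ab Db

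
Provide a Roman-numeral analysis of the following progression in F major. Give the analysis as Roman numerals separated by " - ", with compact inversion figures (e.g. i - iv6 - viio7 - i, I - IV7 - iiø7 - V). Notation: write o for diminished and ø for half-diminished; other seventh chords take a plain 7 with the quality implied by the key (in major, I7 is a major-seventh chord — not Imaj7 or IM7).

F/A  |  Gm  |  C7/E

F/A has root F, degree 1 in F major, so I6.
Gm: minor triad on G = scale degree 2 → ii.
C7/E: root C is the dominant; dominant seventh chord there is V65.

I6 - ii - V65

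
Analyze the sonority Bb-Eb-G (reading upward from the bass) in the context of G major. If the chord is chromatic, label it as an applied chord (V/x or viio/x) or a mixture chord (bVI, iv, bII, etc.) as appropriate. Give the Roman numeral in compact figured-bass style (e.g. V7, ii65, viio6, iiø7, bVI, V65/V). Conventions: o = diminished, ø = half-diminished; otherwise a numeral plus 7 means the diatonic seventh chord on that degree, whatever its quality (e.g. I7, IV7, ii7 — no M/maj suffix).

bVI64

Stacked in thirds the chord is Eb-G-Bb: a major triad on Eb.
Eb is the lowered sixth degree of G major (diatonic 6 would be E). This is a major triad on the lowered sixth degree, borrowed from the parallel minor.
With Bb in the bass the chord is in second inversion, so the figured bass is 64.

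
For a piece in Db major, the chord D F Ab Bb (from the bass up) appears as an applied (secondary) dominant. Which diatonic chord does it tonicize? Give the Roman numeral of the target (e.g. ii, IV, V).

ii

The chord is a dominant seventh chord on Bb.
A dominant resolves down a perfect fifth: Bb → Eb. In Db major, Eb is scale degree 2, i.e. ii.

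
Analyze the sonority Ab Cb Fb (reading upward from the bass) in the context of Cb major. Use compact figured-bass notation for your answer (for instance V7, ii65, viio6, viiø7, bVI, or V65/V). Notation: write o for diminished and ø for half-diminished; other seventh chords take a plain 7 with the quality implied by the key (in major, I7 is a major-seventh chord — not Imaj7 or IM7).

IV6

Stacked in thirds the chord is Fb-Ab-Cb: a major triad on Fb.
Fb is scale degree 4 in Cb major, and a major triad on that degree is written IV.
With Ab in the bass the chord is in first inversion, so the figured bass is 6.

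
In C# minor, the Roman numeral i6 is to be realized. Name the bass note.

E

i in C# minor has root C#; the chord is C#-E-G#.
The figure 6 means first inversion — the third is in the bass.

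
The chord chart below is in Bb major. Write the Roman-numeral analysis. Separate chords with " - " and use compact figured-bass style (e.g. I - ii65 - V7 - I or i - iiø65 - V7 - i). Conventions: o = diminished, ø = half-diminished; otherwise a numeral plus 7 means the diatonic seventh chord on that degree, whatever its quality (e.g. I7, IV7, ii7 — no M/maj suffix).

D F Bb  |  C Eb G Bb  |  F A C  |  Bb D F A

D-F-Bb: major triad on Bb = scale degree 1 → I6.
C-Eb-G-Bb: root C is the supertonic; minor seventh chord there is ii7.
F-A-C: major triad on F = scale degree 5 → V.
Bb-D-F-A has root Bb, degree 1 in Bb major, so I7.

I6 - ii7 - V - I7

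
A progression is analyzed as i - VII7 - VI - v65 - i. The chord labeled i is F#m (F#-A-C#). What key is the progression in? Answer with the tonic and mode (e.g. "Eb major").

i is given as F#-A-C# — a minor triad with root F#.
If F# is scale degree 1 and the mode makes that degree carry a minor triad, the tonic is F# and the mode is minor.

F# minor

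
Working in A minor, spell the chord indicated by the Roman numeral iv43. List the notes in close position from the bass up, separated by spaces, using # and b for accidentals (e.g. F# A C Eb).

A C D F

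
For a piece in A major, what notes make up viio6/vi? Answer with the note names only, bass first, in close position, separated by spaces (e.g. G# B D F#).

G# B E#

The slash marks an applied leading-tone chord: viio of vi. In A major, vi is F#, so the leading tone to it is E#, a half step below.
Building a diminished triad on E# gives E#-G#-B.
The figured bass 6 indicates first inversion, placing the third (G#) in the bass: G#-B-E#.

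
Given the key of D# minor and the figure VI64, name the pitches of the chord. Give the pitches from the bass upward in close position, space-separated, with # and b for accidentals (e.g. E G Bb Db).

In D# minor, the submediant is B, and the diatonic chord built there is a major triad.
Stacking thirds from B gives B-D#-F#.
With the 64 figure the chord is in second inversion; from the bass F# upward in close position it reads F#-B-D#.

F# B D#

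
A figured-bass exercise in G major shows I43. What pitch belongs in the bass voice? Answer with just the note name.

D

I in G major has root G; the chord is G-B-D-F#.
The figure 43 means second inversion — the fifth is in the bass.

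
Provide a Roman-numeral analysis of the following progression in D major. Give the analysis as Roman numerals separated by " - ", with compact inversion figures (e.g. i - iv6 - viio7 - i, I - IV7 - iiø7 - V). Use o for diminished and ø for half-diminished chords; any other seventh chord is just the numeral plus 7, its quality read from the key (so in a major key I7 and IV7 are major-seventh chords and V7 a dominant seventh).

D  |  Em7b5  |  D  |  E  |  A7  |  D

I - iiø7 - I - V/V - V7 - I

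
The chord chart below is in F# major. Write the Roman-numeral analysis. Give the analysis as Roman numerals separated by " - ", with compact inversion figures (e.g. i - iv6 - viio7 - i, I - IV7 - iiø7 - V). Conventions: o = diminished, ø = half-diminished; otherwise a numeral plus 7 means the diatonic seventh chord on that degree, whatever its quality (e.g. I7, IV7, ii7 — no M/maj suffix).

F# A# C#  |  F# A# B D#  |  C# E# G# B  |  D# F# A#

F#-A#-C# has root F#, degree 1 in F# major, so I.
F#-A#-B-D#: root B is the subdominant; major seventh chord there is IV43.
C#-E#-G#-B: root C# is the dominant; dominant seventh chord there is V7.
D#-F#-A#: minor triad on D# = scale degree 6 → vi.

I - IV43 - V7 - vi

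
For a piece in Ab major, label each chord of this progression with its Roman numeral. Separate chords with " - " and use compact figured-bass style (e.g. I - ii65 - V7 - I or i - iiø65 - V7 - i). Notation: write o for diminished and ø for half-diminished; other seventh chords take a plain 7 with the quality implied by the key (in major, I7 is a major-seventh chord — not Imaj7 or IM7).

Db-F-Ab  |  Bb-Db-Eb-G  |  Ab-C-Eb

Db-F-Ab: root Db is the subdominant; major triad there is IV.
Bb-Db-Eb-G: dominant seventh chord on Eb = scale degree 5 → V43.
Ab-C-Eb has root Ab, degree 1 in Ab major, so I.

IV - V43 - I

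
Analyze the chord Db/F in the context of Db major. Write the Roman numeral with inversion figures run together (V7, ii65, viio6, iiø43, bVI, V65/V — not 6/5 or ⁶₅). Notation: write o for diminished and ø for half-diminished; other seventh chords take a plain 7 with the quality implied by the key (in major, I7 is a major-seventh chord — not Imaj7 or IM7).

I6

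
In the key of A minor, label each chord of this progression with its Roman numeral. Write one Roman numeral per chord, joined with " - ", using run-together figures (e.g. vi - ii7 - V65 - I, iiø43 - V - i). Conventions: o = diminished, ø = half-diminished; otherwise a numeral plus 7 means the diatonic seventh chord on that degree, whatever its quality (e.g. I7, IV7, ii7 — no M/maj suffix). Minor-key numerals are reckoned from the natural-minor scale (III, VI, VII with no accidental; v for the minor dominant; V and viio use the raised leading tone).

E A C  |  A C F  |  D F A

i64 - VI6 - iv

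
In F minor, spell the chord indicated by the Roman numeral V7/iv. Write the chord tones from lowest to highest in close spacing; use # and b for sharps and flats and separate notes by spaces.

The slash means an applied dominant: we want the dominant of iv. In F minor, iv is Bb minor, and its dominant is built on F.
Building a dominant seventh chord on F gives F-A-C-Eb.

F A C Eb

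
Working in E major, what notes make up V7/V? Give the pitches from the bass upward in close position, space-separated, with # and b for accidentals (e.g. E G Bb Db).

V7/V is a secondary dominant — the dominant seventh of V. V in E major is B, so the applied chord's root is F#, a perfect fifth above.
Building a dominant seventh chord on F# gives F#-A#-C#-E.

F# A# C# E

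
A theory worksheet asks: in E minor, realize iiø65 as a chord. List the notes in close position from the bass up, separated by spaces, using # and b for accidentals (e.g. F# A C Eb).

A C E F#

In E minor, the second degree is F#, and the diatonic chord built there is a half-diminished seventh chord.
Stacking thirds from F# gives F#-A-C-E.
With the 65 figure the chord is in first inversion; from the bass A upward in close position it reads A-C-E-F#.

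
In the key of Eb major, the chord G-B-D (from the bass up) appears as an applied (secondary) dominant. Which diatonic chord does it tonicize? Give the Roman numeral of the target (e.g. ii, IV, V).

The chord is a major triad on G.
A dominant resolves down a perfect fifth: G → C. In Eb major, C is scale degree 6, i.e. vi.

vi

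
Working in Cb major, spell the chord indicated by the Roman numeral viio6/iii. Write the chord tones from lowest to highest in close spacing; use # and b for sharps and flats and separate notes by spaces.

F Ab D

viio6/iii is a secondary leading-tone chord. The target iii is Eb in Cb major; the applied chord is rooted a semitone below, on D.
Building a diminished triad on D gives D-F-Ab.
With the 6 figure the chord is in first inversion; from the bass F upward in close position it reads F-Ab-D.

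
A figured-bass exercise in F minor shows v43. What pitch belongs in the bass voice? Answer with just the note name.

v in F minor has root C; the chord is C-Eb-G-Bb.
The figure 43 means second inversion — the fifth is in the bass.

G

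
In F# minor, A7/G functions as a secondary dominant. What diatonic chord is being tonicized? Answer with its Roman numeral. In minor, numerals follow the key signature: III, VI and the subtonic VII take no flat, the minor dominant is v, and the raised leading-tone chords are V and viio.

The chord is a dominant seventh chord on A.
A dominant resolves down a perfect fifth: A → D. In F# minor, D is scale degree 6, i.e. VI.

VI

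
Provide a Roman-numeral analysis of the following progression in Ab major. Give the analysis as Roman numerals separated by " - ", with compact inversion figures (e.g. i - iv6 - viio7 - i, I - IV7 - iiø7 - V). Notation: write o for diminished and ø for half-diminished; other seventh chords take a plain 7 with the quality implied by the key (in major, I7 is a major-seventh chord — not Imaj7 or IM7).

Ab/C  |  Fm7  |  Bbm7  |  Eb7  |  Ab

I6 - vi7 - ii7 - V7 - I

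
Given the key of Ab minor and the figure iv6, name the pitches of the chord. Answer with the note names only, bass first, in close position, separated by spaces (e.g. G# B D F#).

Fb Ab Db

The numeral's case and figure indicate a minor triad. In Ab minor its root, the subdominant, is Db.
That chord is spelled Db-Fb-Ab.
The figured bass 6 indicates first inversion, placing the third (Fb) in the bass: Fb-Ab-Db.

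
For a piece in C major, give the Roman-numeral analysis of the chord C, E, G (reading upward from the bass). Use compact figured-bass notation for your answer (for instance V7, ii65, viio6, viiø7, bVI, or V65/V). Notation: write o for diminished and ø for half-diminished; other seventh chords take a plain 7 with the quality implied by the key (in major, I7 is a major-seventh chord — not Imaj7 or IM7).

Stacked in thirds the chord is C-E-G: a major triad on C.
C is scale degree 1 in C major, and a major triad on that degree is written I.

I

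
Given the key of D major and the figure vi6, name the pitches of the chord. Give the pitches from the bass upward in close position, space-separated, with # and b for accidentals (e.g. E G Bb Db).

D F# B

The numeral's case and figure indicate a minor triad. In D major its root, the submediant, is B.
That chord is spelled B-D-F#.
The figured bass 6 indicates first inversion, placing the third (D) in the bass: D-F#-B.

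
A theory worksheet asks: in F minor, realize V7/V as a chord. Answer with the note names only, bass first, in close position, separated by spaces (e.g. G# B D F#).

G B D F

V7/V is a secondary dominant — the dominant seventh of V. V in F minor is C, so the applied chord's root is G, a perfect fifth above.
Building a dominant seventh chord on G gives G-B-D-F.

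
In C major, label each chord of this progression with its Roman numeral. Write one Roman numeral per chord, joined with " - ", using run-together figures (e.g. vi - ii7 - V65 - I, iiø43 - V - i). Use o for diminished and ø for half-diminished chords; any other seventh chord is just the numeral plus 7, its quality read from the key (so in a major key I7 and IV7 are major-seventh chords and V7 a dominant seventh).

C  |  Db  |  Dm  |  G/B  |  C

I - bII - ii - V6 - I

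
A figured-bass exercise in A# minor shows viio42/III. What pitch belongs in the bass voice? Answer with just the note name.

The applied chord viio42/III is rooted on B#: B#-D#-F#-A.
The figure 42 means third inversion — the seventh is in the bass.

A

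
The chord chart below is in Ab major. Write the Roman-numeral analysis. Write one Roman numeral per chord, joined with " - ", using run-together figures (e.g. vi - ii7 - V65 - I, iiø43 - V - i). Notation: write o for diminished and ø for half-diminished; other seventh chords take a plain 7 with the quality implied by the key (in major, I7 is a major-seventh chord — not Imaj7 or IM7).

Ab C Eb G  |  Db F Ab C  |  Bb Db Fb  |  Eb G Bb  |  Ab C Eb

I7 - IV7 - iio - V - I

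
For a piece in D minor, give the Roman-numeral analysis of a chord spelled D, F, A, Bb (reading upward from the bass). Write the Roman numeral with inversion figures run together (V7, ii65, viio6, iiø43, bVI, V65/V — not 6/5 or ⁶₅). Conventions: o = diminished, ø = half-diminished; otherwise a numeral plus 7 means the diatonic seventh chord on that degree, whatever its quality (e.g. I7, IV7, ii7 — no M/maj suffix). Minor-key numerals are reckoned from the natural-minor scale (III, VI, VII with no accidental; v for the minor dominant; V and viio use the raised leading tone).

VI65

Stacked in thirds the chord is Bb-D-F-A: a major seventh chord on Bb.
In D minor, Bb is the submediant; the diatonic major seventh chord there is VI7.
With D in the bass the chord is in first inversion, so the figured bass is 65.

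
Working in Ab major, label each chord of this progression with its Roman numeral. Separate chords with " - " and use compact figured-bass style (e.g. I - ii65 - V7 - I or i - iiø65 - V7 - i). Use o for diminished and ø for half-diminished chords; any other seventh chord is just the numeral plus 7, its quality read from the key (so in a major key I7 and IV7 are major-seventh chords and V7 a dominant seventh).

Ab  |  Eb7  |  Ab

Ab: root Ab is the tonic; major triad there is I.
Eb7: root Eb is the dominant; dominant seventh chord there is V7.
Ab: root Ab is the tonic; major triad there is I.

I - V7 - I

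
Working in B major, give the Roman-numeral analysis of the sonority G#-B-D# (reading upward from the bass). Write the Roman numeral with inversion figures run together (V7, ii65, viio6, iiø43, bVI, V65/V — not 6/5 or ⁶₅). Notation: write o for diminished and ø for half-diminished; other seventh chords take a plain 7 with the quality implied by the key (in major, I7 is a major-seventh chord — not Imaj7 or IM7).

Stacked in thirds the chord is G#-B-D#: a minor triad on G#.
G# is scale degree 6 in B major, and a minor triad on that degree is written vi.

vi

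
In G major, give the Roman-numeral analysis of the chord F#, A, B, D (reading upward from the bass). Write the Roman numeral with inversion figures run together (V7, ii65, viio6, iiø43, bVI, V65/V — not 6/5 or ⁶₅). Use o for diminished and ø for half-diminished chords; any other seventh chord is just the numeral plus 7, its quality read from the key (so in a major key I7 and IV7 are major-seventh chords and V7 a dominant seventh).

The pitches B-D-F#-A form a minor seventh chord rooted on B.
B is scale degree 3 in G major, and a minor seventh chord on that degree is written iii7.
With F# in the bass the chord is in second inversion, so the figured bass is 43.

iii43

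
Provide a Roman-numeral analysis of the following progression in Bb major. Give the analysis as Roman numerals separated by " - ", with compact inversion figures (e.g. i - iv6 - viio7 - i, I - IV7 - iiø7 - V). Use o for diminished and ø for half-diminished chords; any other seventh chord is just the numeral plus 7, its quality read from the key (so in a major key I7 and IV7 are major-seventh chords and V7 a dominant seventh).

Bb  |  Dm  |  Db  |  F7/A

I - iii - bIII - V65

Bb: root Bb is the tonic; major triad there is I.
Dm: minor triad on D = scale degree 3 → iii.
Db: major triad on Db — chromatic; bIII (borrowed from the parallel minor).
F7/A: root F is the dominant; dominant seventh chord there is V65.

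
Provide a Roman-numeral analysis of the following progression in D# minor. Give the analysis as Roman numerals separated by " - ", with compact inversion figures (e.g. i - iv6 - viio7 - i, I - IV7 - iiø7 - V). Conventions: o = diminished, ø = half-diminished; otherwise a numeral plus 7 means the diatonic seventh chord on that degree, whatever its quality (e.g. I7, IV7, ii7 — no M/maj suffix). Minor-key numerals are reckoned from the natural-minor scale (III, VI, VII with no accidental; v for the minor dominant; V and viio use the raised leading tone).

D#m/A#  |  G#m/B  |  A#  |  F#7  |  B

i64 - iv6 - V - V7/VI - VI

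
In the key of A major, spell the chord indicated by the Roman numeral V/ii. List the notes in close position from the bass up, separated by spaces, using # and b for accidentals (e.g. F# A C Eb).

V/ii is a secondary dominant — the dominant triad of ii. ii in A major is B, so the applied chord's root is F#, a perfect fifth above.
Building a major triad on F# gives F#-A#-C#.

F# A# C#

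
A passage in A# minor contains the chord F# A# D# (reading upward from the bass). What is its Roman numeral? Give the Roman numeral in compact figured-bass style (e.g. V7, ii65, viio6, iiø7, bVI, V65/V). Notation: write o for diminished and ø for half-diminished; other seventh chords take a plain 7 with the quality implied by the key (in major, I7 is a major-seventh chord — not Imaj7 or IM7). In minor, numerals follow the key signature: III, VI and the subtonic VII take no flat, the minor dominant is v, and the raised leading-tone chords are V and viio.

iv6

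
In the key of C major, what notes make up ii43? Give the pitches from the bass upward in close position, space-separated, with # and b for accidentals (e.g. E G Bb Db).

A C D F

In C major, the supertonic is D, and the diatonic chord built there is a minor seventh chord.
Stacking thirds from D gives D-F-A-C.
The figured bass 43 indicates second inversion, placing the fifth (A) in the bass: A-C-D-F.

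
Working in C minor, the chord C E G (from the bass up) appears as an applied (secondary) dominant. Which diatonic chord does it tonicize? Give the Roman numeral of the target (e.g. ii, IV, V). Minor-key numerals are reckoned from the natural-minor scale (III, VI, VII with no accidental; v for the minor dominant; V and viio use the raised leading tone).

iv

The chord is a major triad on C.
A dominant resolves down a perfect fifth: C → F. In C minor, F is scale degree 4, i.e. iv.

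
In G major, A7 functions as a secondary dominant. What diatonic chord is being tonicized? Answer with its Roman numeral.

V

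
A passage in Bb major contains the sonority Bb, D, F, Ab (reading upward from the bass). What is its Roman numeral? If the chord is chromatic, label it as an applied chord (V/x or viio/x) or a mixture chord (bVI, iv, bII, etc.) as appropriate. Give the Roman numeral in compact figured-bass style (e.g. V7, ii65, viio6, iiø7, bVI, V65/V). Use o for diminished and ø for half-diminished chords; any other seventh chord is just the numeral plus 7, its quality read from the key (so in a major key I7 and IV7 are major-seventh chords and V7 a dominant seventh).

Stacked in thirds the chord is Bb-D-F-Ab: a dominant seventh chord on Bb.
Bb is not a diatonic chord root with this quality in Bb major, but it lies a perfect fifth above Eb (IV), so the chord functions as an applied dominant of IV.

V7/IV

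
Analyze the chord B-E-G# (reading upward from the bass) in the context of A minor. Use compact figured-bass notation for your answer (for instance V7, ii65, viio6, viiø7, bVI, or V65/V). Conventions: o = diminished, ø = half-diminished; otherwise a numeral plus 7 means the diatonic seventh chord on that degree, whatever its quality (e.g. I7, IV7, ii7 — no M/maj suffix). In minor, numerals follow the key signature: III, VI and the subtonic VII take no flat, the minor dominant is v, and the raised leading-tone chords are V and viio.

V64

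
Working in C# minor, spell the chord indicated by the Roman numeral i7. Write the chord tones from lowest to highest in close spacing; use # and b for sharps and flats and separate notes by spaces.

The numeral's case and figure indicate a minor seventh chord. In C# minor its root, scale degree 1, is C#.
Stacking thirds from C# gives C#-E-G#-B.

C# E G# B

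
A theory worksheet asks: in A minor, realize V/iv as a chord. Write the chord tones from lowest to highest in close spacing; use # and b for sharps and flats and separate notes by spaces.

A C# E

The slash means an applied dominant: we want the dominant of iv. In A minor, iv is D minor, and its dominant is built on A.
Building a major triad on A gives A-C#-E.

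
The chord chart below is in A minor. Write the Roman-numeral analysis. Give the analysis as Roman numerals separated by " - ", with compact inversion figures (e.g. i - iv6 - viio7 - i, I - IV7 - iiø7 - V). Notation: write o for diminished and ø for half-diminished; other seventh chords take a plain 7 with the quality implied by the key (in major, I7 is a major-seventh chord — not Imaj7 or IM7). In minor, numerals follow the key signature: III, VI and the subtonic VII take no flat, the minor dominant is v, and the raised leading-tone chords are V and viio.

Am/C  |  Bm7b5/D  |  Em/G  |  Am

i6 - iiø65 - v6 - i

Am/C: root A is the tonic; minor triad there is i6.
Bm7b5/D has root B, degree 2 in A minor, so iiø65.
Em/G: minor triad on E = scale degree 5 → v6.
Am: root A is the tonic; minor triad there is i.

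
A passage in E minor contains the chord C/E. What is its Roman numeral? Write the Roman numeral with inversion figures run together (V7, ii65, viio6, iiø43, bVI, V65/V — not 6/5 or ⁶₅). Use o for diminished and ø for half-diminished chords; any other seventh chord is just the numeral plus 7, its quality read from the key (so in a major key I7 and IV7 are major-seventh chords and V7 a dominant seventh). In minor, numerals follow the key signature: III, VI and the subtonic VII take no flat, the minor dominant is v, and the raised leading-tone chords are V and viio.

Stacked in thirds the chord is C-E-G: a major triad on C.
C is scale degree 6 in E minor, and a major triad on that degree is written VI.
With E in the bass the chord is in first inversion, so the figured bass is 6.

VI6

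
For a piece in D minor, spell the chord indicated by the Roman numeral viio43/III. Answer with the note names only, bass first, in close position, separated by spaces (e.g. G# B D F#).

Bb Db E G

The slash marks an applied leading-tone chord: viio of III. In D minor, III is F, so the leading tone to it is E, a half step below.
Building a fully diminished seventh chord on E gives E-G-Bb-Db.
The figured bass 43 indicates second inversion, placing the fifth (Bb) in the bass: Bb-Db-E-G.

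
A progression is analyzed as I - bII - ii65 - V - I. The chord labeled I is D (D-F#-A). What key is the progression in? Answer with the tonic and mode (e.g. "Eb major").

D major

The chord D is a major triad rooted on D; its label is I.
If D is scale degree 1 and the mode makes that degree carry a major triad, the tonic is D and the mode is major.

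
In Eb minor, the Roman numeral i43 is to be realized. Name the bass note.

i in Eb minor has root Eb; the chord is Eb-Gb-Bb-Db.
The figure 43 means second inversion — the fifth is in the bass.

Bb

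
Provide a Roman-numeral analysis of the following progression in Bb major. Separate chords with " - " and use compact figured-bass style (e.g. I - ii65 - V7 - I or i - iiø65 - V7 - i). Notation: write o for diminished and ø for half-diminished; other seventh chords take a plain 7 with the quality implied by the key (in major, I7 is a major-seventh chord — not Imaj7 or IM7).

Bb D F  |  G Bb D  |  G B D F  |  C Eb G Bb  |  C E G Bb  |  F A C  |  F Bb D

I - vi - V7/ii - ii7 - V7/V - V - I64

Bb-D-F: major triad on Bb = scale degree 1 → I.
G-Bb-D: minor triad on G = scale degree 6 → vi.
G-B-D-F is the secondary dominant of ii (dominant seventh chord on G): V7/ii.
C-Eb-G-Bb: root C is the supertonic; minor seventh chord there is ii7.
C-E-G-Bb is the secondary dominant of V (dominant seventh chord on C): V7/V.
F-A-C: root F is the dominant; major triad there is V.
F-Bb-D has root Bb, degree 1 in Bb major, so I64.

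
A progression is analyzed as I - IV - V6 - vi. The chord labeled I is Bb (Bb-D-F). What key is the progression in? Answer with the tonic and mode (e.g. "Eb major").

Bb major

The chord Bb is a major triad rooted on Bb; its label is I.
If Bb is scale degree 1 and the mode makes that degree carry a major triad, the tonic is Bb and the mode is major.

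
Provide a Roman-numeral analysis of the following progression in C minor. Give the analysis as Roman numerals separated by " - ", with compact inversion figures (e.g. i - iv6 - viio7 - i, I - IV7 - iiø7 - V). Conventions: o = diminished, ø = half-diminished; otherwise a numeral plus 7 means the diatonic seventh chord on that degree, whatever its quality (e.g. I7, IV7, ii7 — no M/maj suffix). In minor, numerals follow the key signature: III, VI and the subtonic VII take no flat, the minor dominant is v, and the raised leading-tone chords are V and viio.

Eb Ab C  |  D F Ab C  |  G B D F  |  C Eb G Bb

VI64 - iiø7 - V7 - i7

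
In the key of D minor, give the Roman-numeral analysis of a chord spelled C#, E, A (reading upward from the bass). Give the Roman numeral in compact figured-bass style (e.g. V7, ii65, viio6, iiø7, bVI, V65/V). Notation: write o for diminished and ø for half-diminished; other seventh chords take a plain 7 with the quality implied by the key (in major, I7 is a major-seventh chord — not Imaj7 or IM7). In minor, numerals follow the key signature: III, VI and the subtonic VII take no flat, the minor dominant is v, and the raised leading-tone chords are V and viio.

V6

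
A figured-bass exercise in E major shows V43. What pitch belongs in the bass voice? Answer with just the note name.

V in E major has root B; the chord is B-D#-F#-A.
The figure 43 means second inversion — the fifth is in the bass.

F#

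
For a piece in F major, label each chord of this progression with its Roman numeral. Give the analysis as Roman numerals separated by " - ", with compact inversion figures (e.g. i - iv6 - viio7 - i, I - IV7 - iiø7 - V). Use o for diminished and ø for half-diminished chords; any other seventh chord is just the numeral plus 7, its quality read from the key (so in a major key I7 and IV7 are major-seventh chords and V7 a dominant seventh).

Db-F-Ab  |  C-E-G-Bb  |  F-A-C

Db-F-Ab: major triad on Db — chromatic; bVI (borrowed from the parallel minor).
C-E-G-Bb has root C, degree 5 in F major, so V7.
F-A-C has root F, degree 1 in F major, so I.

bVI - V7 - I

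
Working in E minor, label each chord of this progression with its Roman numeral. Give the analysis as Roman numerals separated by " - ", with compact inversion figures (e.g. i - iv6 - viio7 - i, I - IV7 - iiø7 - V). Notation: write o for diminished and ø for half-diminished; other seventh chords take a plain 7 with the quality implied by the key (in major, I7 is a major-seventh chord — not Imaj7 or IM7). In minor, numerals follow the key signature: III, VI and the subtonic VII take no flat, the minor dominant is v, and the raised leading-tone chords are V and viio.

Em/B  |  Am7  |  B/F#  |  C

Em/B: root E is the tonic; minor triad there is i64.
Am7 has root A, degree 4 in E minor, so iv7.
B/F#: root B is the dominant; major triad there is V64.
C: root C is the submediant; major triad there is VI.

i64 - iv7 - V64 - VI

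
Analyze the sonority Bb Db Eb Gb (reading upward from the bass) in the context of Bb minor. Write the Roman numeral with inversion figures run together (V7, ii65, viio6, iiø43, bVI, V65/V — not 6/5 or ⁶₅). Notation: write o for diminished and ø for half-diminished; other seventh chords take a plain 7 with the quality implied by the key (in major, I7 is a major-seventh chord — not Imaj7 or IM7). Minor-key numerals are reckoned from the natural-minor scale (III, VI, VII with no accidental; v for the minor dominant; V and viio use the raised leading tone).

iv43

The pitches Eb-Gb-Bb-Db form a minor seventh chord rooted on Eb.
In Bb minor, Eb is the subdominant; the diatonic minor seventh chord there is iv7.
With Bb in the bass the chord is in second inversion, so the figured bass is 43.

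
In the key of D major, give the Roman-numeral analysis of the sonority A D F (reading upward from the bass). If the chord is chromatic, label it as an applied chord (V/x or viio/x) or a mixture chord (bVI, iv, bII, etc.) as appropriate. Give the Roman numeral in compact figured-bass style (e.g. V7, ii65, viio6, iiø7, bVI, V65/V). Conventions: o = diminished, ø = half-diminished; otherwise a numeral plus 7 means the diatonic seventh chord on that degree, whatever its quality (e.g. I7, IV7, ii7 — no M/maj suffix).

i64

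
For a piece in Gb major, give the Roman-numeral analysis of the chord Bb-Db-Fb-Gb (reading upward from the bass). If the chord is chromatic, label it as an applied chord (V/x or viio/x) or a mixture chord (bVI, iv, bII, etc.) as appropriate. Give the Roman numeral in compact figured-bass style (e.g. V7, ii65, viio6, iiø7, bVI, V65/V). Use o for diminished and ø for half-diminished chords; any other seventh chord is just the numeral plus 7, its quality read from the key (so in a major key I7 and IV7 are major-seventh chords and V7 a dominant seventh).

V65/IV

The pitches Gb-Bb-Db-Fb form a dominant seventh chord rooted on Gb.
Gb is not a diatonic chord root with this quality in Gb major, but it lies a perfect fifth above Cb (IV), so the chord functions as an applied dominant of IV.
With Bb in the bass the chord is in first inversion, so the figured bass is 65.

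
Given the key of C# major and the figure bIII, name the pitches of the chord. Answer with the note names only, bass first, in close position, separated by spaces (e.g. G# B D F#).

E G# B

Scale degree 3 in C# major is E#; lowering it a half step gives E. bIII is a major triad on the lowered third degree, borrowed from the parallel minor.
So the chord is E-G#-B, a major triad.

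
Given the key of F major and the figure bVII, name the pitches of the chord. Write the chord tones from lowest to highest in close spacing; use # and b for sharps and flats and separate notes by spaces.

Eb G Bb

Scale degree 7 in F major is E; lowering it a half step gives Eb. bVII is a major triad on the lowered seventh degree (the subtonic), borrowed from the parallel minor.
So the chord is Eb-G-Bb.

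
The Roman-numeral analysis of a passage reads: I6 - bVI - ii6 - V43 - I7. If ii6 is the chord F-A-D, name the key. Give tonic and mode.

C major

The anchor chord is a minor triad on D, labeled ii6.
If D is scale degree 2 and the mode makes that degree carry a minor triad, the tonic is C and the mode is major.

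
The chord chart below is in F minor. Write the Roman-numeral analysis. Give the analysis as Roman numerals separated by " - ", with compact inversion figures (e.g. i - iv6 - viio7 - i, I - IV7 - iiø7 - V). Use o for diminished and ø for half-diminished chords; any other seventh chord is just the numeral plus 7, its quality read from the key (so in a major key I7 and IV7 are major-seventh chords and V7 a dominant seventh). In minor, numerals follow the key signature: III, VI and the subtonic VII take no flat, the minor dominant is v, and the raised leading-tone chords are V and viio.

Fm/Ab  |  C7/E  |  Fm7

i6 - V65 - i7

Fm/Ab has root F, degree 1 in F minor, so i6.
C7/E: root C is the dominant; dominant seventh chord there is V65.
Fm7: root F is the tonic; minor seventh chord there is i7.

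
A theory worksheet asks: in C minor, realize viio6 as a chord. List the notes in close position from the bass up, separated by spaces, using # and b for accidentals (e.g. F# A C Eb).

D F B

In C minor, the leading-tone chord is built on the raised seventh degree, B.
Stacking thirds from B gives B-D-F.
With the 6 figure the chord is in first inversion; from the bass D upward in close position it reads D-F-B.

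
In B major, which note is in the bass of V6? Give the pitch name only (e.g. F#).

A#

V in B major has root F#; the chord is F#-A#-C#.
The figure 6 means first inversion — the third is in the bass.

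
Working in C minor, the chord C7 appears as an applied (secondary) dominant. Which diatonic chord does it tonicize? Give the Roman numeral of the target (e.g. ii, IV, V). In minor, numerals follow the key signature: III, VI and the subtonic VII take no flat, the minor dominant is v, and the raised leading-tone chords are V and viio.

The chord is a dominant seventh chord on C.
A dominant resolves down a perfect fifth: C → F. In C minor, F is scale degree 4, i.e. iv.

iv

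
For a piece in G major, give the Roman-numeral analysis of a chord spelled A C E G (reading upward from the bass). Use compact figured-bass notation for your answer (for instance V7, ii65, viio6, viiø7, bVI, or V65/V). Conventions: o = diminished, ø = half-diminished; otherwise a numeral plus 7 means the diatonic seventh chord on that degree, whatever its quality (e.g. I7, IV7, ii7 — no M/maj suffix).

ii7

Stacked in thirds the chord is A-C-E-G: a minor seventh chord on A.
A is scale degree 2 in G major, and a minor seventh chord on that degree is written ii7.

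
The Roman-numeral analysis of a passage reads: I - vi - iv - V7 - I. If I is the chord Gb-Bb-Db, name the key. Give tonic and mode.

I is given as Gb-Bb-Db — a major triad with root Gb.
If Gb is scale degree 1 and the mode makes that degree carry a major triad, the tonic is Gb and the mode is major.

Gb major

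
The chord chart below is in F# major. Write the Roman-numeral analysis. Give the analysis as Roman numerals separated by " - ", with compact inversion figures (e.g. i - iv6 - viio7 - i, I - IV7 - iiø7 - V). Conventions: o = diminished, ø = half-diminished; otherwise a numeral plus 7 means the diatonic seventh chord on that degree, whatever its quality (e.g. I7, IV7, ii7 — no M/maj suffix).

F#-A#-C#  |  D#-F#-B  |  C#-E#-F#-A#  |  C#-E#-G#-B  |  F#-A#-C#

I - IV6 - I43 - V7 - I

F#-A#-C#: major triad on F# = scale degree 1 → I.
D#-F#-B: root B is the subdominant; major triad there is IV6.
C#-E#-F#-A#: root F# is the tonic; major seventh chord there is I43.
C#-E#-G#-B has root C#, degree 5 in F# major, so V7.
F#-A#-C#: root F# is the tonic; major triad there is I.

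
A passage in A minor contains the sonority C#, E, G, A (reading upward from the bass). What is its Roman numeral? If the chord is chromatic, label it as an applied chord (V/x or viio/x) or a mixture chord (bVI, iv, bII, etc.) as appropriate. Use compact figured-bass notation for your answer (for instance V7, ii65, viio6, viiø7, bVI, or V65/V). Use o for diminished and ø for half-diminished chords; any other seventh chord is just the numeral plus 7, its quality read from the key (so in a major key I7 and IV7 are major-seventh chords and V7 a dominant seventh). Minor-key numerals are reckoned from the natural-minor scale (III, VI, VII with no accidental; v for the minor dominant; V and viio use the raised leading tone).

V65/iv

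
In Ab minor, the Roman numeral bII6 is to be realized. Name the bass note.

bII in Ab minor has root Bbb; the chord is Bbb-Db-Fb.
The figure 6 means first inversion — the third is in the bass.

Db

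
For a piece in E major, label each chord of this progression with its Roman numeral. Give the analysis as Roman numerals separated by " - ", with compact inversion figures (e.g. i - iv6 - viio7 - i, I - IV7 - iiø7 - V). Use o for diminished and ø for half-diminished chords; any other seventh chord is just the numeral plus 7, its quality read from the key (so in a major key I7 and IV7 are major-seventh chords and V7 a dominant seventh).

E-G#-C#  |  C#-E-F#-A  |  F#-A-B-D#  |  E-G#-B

vi6 - ii43 - V43 - I

E-G#-C# has root C#, degree 6 in E major, so vi6.
C#-E-F#-A: root F# is the supertonic; minor seventh chord there is ii43.
F#-A-B-D# has root B, degree 5 in E major, so V43.
E-G#-B has root E, degree 1 in E major, so I.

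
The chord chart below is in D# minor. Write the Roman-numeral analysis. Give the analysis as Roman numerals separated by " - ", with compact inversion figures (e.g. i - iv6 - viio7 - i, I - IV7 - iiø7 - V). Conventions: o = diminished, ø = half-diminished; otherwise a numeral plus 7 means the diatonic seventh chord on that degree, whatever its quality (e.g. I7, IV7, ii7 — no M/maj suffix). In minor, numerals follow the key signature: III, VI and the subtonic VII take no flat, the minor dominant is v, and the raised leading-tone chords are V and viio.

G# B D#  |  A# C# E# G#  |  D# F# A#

G#-B-D#: minor triad on G# = scale degree 4 → iv.
A#-C#-E#-G#: minor seventh chord on A# = scale degree 5 → v7.
D#-F#-A#: minor triad on D# = scale degree 1 → i.

iv - v7 - i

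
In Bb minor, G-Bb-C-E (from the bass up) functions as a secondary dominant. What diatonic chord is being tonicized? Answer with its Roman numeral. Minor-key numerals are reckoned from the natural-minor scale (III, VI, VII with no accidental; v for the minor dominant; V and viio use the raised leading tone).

The chord is a dominant seventh chord on C.
A dominant resolves down a perfect fifth: C → F. In Bb minor, F is scale degree 5, i.e. V.

V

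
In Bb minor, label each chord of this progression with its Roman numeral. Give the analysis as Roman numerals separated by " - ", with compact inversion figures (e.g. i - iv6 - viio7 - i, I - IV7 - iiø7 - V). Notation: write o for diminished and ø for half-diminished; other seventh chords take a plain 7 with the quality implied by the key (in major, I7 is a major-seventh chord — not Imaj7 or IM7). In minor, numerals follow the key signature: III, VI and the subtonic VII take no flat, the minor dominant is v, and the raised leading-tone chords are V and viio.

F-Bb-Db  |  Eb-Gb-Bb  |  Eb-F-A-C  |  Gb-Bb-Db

F-Bb-Db has root Bb, degree 1 in Bb minor, so i64.
Eb-Gb-Bb: minor triad on Eb = scale degree 4 → iv.
Eb-F-A-C has root F, degree 5 in Bb minor, so V42.
Gb-Bb-Db: root Gb is the submediant; major triad there is VI.

i64 - iv - V42 - VI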